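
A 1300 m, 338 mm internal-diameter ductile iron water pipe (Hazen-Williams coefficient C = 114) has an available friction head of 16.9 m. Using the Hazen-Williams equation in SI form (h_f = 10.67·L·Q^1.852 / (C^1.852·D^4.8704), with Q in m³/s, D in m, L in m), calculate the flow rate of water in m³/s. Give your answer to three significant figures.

Rearranging: Q = [h_f·C^1.852·D^4.8704 / (10.67·L)]^(1/1.852)
Q = [16.9·114^1.852·0.338^4.8704 / (10.67·1300)]^0.540 = 0.1756 m³/s

Q ≈ 0.176 m³/s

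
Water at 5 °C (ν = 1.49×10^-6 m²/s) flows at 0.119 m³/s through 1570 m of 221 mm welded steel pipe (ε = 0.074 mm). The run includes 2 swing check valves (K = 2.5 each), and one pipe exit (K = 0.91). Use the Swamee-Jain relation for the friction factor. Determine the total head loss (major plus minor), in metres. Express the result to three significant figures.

V = 4Q/(πD²) = 3.102 m/s; V²/2g = 0.4905 m
Re = 4.60×10^5, ε/D = 3.35×10^-4 → f = 0.01674 (Swamee-Jain)
Major: h_f = f(L/D)·V²/2g = 0.01674·7104·0.4905 = 58.32 m
Minor: ΣK = 5.91; h_m = ΣK·V²/2g = 2.899 m
Total H_L = 58.32 + 2.899 = 61.22 m

H_L ≈ 61.2 m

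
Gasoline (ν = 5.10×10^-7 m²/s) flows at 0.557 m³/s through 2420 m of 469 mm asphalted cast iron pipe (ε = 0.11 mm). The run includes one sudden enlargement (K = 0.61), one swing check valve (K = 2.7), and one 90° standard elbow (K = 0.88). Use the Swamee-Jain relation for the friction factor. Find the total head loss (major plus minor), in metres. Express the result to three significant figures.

H_L ≈ 42.0 m

V = 4Q/(πD²) = 3.224 m/s; V²/2g = 0.5298 m
Re = 2.96×10^6, ε/D = 2.35×10^-4 → f = 0.01457 (Swamee-Jain)
Major: h_f = f(L/D)·V²/2g = 0.01457·5160·0.5298 = 39.82 m
Minor: ΣK = 4.19; h_m = ΣK·V²/2g = 2.220 m
Total H_L = 39.82 + 2.220 = 42.04 m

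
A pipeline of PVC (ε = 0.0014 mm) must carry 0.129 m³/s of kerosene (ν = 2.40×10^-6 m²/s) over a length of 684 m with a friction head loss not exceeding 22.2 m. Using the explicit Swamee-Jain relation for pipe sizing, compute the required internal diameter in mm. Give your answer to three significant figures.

Swamee-Jain (Type III): D = 0.66·[ε^1.25·(LQ²/(gh_f))^4.75 + ν·Q^9.4·(L/(gh_f))^5.2]^0.04
LQ²/(gh_f) = 0.05227; L/(gh_f) = 3.141
Term 1 = ε^1.25·(…)^4.75 = 3.93×10^-14; Term 2 = ν·Q^9.4·(…)^5.2 = 4.02×10^-12
D = 0.66·(3.93×10^-14 + 4.02×10^-12)^0.04 = 0.2311 m = 231 mm
Check: V = 3.07 m/s, Re = 2.96×10^5, f = 0.01448, h_f = 20.6 m ≈ 22.2 m ✓

D ≈ 231 mm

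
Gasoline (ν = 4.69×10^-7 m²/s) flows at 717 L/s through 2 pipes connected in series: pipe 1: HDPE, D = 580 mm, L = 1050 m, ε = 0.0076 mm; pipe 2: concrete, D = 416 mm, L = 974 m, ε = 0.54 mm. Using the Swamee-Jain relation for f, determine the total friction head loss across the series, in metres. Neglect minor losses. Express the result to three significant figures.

H ≈ 76.8 m

Pipe 1: V = 2.714 m/s, Re = 3.36×10^6, ε/D = 1.31×10^-5, f = 0.01020, h_1 = f(L/D)V²/2g = 6.934 m
Pipe 2: V = 5.275 m/s, Re = 4.68×10^6, ε/D = 0.00130, f = 0.02103, h_2 = f(L/D)V²/2g = 69.84 m
Series → Q common, losses add: H = Σh = 76.77 m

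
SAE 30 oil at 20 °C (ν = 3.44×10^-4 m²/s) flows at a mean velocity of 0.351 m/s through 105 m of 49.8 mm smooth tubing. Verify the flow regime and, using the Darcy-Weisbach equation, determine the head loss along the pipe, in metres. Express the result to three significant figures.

Re = VD/ν = 0.351·0.04980/3.44×10^-4 = 50.8 → laminar (Re < 2300)
f = 64/Re = 1.260
h_f = f(L/D)V²/(2g) = 1.260·(105/0.04980)·0.351²/(2·9.81) = 16.68 m

h_f ≈ 16.7 m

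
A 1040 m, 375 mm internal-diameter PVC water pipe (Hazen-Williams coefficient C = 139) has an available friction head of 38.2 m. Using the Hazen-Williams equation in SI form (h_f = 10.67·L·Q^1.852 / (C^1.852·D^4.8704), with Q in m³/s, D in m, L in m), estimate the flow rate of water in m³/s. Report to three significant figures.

Rearranging: Q = [h_f·C^1.852·D^4.8704 / (10.67·L)]^(1/1.852)
Q = [38.2·139^1.852·0.375^4.8704 / (10.67·1040)]^0.540 = 0.4930 m³/s

Q ≈ 0.493 m³/s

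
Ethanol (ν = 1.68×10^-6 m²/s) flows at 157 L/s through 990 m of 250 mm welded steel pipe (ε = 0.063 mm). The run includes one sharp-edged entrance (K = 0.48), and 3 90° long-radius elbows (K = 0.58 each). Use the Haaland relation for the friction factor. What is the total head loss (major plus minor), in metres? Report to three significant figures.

H_L ≈ 33.8 m

V = 4Q/(πD²) = 3.198 m/s; V²/2g = 0.5214 m
Re = 4.76×10^5, ε/D = 2.52×10^-4 → f = 0.01581 (Haaland)
Major: h_f = f(L/D)·V²/2g = 0.01581·3960·0.5214 = 32.65 m
Minor: ΣK = 2.22; h_m = ΣK·V²/2g = 1.157 m
Total H_L = 32.65 + 1.157 = 33.81 m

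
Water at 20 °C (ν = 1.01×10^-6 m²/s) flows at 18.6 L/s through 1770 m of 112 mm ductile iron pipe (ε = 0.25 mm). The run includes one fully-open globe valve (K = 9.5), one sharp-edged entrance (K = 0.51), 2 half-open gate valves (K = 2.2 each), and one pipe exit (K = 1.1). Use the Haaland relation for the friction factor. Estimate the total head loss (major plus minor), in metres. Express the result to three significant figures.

V = 4Q/(πD²) = 1.888 m/s; V²/2g = 0.1817 m
Re = 2.09×10^5, ε/D = 0.00223 → f = 0.02487 (Haaland)
Major: h_f = f(L/D)·V²/2g = 0.02487·15804·0.1817 = 71.39 m
Minor: ΣK = 15.5; h_m = ΣK·V²/2g = 2.818 m
Total H_L = 71.39 + 2.818 = 74.21 m

H_L ≈ 74.2 m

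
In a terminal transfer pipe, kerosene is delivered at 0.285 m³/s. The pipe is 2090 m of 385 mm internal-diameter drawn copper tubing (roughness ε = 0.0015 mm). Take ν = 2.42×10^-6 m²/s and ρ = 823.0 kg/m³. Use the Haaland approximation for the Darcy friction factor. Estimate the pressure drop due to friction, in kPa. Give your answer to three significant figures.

Δp ≈ 183 kPa

V = 4Q/(πD²) = 4·0.285/(π·0.385²) = 2.448 m/s
Re = VD/ν = 2.448·0.385/2.42×10^-6 = 3.89×10^5 → turbulent
ε/D = 0.0015/385 = 3.90×10^-6
Haaland: f = 0.01370
h_f = f(L/D)V²/(2g) = 0.01370·(2090/0.385)·2.448²/(2·9.81) = 22.72 m
Δp = ρg·h_f = 823.0·9.81·22.72 = 183.5 kPa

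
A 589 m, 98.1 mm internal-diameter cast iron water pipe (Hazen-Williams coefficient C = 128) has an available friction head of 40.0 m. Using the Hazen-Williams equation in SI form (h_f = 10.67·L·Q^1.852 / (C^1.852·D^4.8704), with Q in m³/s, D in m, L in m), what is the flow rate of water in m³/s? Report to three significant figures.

Q ≈ 0.0186 m³/s

Rearranging: Q = [h_f·C^1.852·D^4.8704 / (10.67·L)]^(1/1.852)
Q = [40.0·128^1.852·0.0981^4.8704 / (10.67·589)]^0.540 = 0.01861 m³/s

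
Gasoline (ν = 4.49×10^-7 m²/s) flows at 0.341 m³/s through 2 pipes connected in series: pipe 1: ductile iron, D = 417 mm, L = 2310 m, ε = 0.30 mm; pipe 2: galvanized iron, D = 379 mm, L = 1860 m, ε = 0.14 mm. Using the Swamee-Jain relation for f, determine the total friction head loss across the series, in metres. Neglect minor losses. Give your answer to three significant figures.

H ≈ 68.8 m

Pipe 1: V = 2.497 m/s, Re = 2.32×10^6, ε/D = 7.19×10^-4, f = 0.01838, h_1 = f(L/D)V²/2g = 32.35 m
Pipe 2: V = 3.023 m/s, Re = 2.55×10^6, ε/D = 3.69×10^-4, f = 0.01594, h_2 = f(L/D)V²/2g = 36.43 m
Series → Q common, losses add: H = Σh = 68.79 m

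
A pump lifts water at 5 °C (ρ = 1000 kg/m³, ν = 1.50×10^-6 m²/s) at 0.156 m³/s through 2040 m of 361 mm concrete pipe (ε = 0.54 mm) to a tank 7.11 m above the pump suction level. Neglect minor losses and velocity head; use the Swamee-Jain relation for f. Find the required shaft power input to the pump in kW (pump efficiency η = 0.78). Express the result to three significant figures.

P_shaft ≈ 43.4 kW

V = 4Q/(πD²) = 1.524 m/s; Re = 3.67×10^5; ε/D = 0.00150; f = 0.02246
h_f = f(L/D)V²/2g = 15.02 m
Total head H = z + h_f = 7.11 + 15.02 = 22.13 m
P_hyd = ρgQH = 1000·9.81·0.156·22.13 = 33.87 kW
P_shaft = P_hyd/η = 33.87/0.78 = 43.43 kW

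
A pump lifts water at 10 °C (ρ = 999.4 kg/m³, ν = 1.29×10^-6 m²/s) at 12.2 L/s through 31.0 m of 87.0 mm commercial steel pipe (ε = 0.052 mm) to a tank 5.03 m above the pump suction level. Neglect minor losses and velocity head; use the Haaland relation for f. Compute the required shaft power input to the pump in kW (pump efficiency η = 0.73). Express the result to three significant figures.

P_shaft ≈ 1.07 kW

V = 4Q/(πD²) = 2.052 m/s; Re = 1.38×10^5; ε/D = 5.98×10^-4; f = 0.01976
h_f = f(L/D)V²/2g = 1.512 m
Total head H = z + h_f = 5.03 + 1.512 = 6.542 m
P_hyd = ρgQH = 999.4·9.81·0.0122·6.542 = 0.7824 kW
P_shaft = P_hyd/η = 0.7824/0.73 = 1.072 kW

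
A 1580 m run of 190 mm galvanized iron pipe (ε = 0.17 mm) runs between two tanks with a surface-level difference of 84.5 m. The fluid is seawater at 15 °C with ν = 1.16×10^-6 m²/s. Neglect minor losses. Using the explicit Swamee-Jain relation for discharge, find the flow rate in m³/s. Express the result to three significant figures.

Q ≈ 0.0901 m³/s

Swamee-Jain (Type II): Q = -0.965·√(gD⁵h_f/L)·ln[ε/(3.7D) + √(3.17ν²L/(gD³h_f))]
√(gD⁵h_f/L) = √(9.81·0.190⁵·84.5/1580) = 0.01140
ε/(3.7D) = 2.42×10^-4; √(3.17ν²L/(gD³h_f)) = 3.44×10^-5
Q = -0.965·0.01140·ln(2.762×10^-4) = 0.09013 m³/s
Check: V = 3.18 m/s, Re = 5.21×10^5, f = 0.01986, h_f = 85.0 m ≈ 84.5 m ✓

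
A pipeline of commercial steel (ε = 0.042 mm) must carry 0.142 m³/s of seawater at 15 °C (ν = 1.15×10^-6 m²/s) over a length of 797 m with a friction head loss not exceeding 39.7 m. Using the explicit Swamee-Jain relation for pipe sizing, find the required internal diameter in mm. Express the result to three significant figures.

D ≈ 222 mm

Swamee-Jain (Type III): D = 0.66·[ε^1.25·(LQ²/(gh_f))^4.75 + ν·Q^9.4·(L/(gh_f))^5.2]^0.04
LQ²/(gh_f) = 0.04126; L/(gh_f) = 2.046
Term 1 = ε^1.25·(…)^4.75 = 8.98×10^-13; Term 2 = ν·Q^9.4·(…)^5.2 = 5.12×10^-13
D = 0.66·(8.98×10^-13 + 5.12×10^-13)^0.04 = 0.2216 m = 222 mm
Check: V = 3.68 m/s, Re = 7.10×10^5, f = 0.01499, h_f = 37.3 m ≈ 39.7 m ✓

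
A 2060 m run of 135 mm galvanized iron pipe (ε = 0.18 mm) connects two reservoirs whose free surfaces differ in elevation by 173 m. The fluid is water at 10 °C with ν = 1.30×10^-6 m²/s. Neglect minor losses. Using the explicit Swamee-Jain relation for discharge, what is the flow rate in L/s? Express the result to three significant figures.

Swamee-Jain (Type II): Q = -0.965·√(gD⁵h_f/L)·ln[ε/(3.7D) + √(3.17ν²L/(gD³h_f))]
√(gD⁵h_f/L) = √(9.81·0.135⁵·173/2060) = 0.006078
ε/(3.7D) = 3.60×10^-4; √(3.17ν²L/(gD³h_f)) = 5.14×10^-5
Q = -0.965·0.006078·ln(4.118×10^-4) = 0.04572 m³/s
Check: V = 3.19 m/s, Re = 3.32×10^5, f = 0.02195, h_f = 174 m ≈ 173 m ✓

Q ≈ 45.7 L/s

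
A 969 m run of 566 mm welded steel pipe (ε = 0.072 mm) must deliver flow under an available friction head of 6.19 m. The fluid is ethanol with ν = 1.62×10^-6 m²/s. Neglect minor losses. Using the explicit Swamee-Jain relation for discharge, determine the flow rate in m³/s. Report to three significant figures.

Swamee-Jain (Type II): Q = -0.965·√(gD⁵h_f/L)·ln[ε/(3.7D) + √(3.17ν²L/(gD³h_f))]
√(gD⁵h_f/L) = √(9.81·0.566⁵·6.19/969) = 0.06033
ε/(3.7D) = 3.44×10^-5; √(3.17ν²L/(gD³h_f)) = 2.71×10^-5
Q = -0.965·0.06033·ln(6.144×10^-5) = 0.5646 m³/s
Check: V = 2.24 m/s, Re = 7.84×10^5, f = 0.01416, h_f = 6.22 m ≈ 6.19 m ✓

Q ≈ 0.565 m³/s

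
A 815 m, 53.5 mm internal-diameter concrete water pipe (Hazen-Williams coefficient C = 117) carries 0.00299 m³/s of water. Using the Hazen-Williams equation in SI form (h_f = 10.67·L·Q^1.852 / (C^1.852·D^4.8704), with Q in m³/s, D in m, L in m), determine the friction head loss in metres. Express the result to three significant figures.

h_f ≈ 42.4 m

h_f = 10.67·815·0.00299^1.852 / (117^1.852·0.0535^4.8704) = 42.40 m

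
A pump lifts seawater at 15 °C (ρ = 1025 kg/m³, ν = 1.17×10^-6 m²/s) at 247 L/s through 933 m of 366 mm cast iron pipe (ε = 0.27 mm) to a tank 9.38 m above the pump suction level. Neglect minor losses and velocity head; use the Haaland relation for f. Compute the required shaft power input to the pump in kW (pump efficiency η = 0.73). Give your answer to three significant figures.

V = 4Q/(πD²) = 2.348 m/s; Re = 7.34×10^5; ε/D = 7.38×10^-4; f = 0.01874
h_f = f(L/D)V²/2g = 13.42 m
Total head H = z + h_f = 9.38 + 13.42 = 22.80 m
P_hyd = ρgQH = 1025·9.81·0.247·22.80 = 56.63 kW
P_shaft = P_hyd/η = 56.63/0.73 = 77.58 kW

P_shaft ≈ 77.6 kW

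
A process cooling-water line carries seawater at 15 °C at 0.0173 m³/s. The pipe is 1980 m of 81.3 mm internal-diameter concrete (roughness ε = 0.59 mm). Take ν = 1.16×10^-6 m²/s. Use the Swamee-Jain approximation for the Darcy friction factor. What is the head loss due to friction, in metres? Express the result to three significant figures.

V = 4Q/(πD²) = 4·0.0173/(π·0.0813²) = 3.333 m/s
Re = VD/ν = 3.333·0.0813/1.16×10^-6 = 2.34×10^5 → turbulent
ε/D = 0.59/81.3 = 0.00726
Swamee-Jain: f = 0.03457
h_f = f(L/D)V²/(2g) = 0.03457·(1980/0.0813)·3.333²/(2·9.81) = 476.6 m

h_f ≈ 477 m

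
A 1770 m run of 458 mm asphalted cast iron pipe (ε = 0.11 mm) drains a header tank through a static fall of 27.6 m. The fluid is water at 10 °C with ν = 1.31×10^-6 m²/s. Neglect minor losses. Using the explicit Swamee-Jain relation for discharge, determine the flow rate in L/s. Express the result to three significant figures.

Q ≈ 503 L/s

Swamee-Jain (Type II): Q = -0.965·√(gD⁵h_f/L)·ln[ε/(3.7D) + √(3.17ν²L/(gD³h_f))]
√(gD⁵h_f/L) = √(9.81·0.458⁵·27.6/1770) = 0.05552
ε/(3.7D) = 6.49×10^-5; √(3.17ν²L/(gD³h_f)) = 1.92×10^-5
Q = -0.965·0.05552·ln(8.415×10^-5) = 0.5027 m³/s
Check: V = 3.05 m/s, Re = 1.07×10^6, f = 0.01514, h_f = 27.8 m ≈ 27.6 m ✓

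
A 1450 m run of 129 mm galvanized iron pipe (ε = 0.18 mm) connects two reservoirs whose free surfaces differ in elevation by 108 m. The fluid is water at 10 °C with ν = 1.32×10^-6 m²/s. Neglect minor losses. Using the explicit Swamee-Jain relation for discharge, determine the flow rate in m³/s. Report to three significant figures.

Swamee-Jain (Type II): Q = -0.965·√(gD⁵h_f/L)·ln[ε/(3.7D) + √(3.17ν²L/(gD³h_f))]
√(gD⁵h_f/L) = √(9.81·0.129⁵·108/1450) = 0.005109
ε/(3.7D) = 3.77×10^-4; √(3.17ν²L/(gD³h_f)) = 5.93×10^-5
Q = -0.965·0.005109·ln(4.365×10^-4) = 0.03814 m³/s
Check: V = 2.92 m/s, Re = 2.85×10^5, f = 0.02229, h_f = 109 m ≈ 108 m ✓

Q ≈ 0.0381 m³/s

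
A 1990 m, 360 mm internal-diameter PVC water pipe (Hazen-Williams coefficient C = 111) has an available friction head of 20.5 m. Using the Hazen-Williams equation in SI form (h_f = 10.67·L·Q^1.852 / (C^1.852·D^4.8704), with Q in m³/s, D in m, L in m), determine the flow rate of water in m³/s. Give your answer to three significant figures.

Rearranging: Q = [h_f·C^1.852·D^4.8704 / (10.67·L)]^(1/1.852)
Q = [20.5·111^1.852·0.360^4.8704 / (10.67·1990)]^0.540 = 0.1780 m³/s

Q ≈ 0.178 m³/s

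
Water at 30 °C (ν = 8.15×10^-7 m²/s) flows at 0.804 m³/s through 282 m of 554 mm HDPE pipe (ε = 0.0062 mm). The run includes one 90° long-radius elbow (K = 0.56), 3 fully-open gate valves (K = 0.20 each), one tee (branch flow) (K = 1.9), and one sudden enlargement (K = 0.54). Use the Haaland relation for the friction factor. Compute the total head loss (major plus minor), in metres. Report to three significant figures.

V = 4Q/(πD²) = 3.335 m/s; V²/2g = 0.5670 m
Re = 2.27×10^6, ε/D = 1.12×10^-5 → f = 0.01050 (Haaland)
Major: h_f = f(L/D)·V²/2g = 0.01050·509.0·0.5670 = 3.031 m
Minor: ΣK = 3.60; h_m = ΣK·V²/2g = 2.041 m
Total H_L = 3.031 + 2.041 = 5.072 m

H_L ≈ 5.07 m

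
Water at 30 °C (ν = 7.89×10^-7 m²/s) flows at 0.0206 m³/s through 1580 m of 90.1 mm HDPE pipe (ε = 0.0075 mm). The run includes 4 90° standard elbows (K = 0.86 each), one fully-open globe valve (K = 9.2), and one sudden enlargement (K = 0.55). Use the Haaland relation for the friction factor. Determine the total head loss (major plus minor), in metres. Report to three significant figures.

V = 4Q/(πD²) = 3.231 m/s; V²/2g = 0.5321 m
Re = 3.69×10^5, ε/D = 8.32×10^-5 → f = 0.01464 (Haaland)
Major: h_f = f(L/D)·V²/2g = 0.01464·17536·0.5321 = 136.6 m
Minor: ΣK = 13.2; h_m = ΣK·V²/2g = 7.018 m
Total H_L = 136.6 + 7.018 = 143.6 m

H_L ≈ 144 m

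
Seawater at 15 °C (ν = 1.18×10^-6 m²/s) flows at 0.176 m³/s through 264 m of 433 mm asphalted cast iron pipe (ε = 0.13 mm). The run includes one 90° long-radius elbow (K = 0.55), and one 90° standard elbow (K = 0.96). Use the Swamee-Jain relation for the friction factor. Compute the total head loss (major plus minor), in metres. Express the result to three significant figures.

V = 4Q/(πD²) = 1.195 m/s; V²/2g = 0.07281 m
Re = 4.39×10^5, ε/D = 3.00×10^-4 → f = 0.01653 (Swamee-Jain)
Major: h_f = f(L/D)·V²/2g = 0.01653·609.7·0.07281 = 0.7338 m
Minor: ΣK = 1.51; h_m = ΣK·V²/2g = 0.1099 m
Total H_L = 0.7338 + 0.1099 = 0.8437 m

H_L ≈ 0.844 m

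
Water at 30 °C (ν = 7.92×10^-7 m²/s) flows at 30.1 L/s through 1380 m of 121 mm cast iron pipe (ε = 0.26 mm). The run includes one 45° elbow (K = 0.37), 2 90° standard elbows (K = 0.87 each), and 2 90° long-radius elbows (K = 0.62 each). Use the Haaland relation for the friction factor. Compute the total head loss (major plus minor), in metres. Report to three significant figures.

V = 4Q/(πD²) = 2.618 m/s; V²/2g = 0.3492 m
Re = 4.00×10^5, ε/D = 0.00215 → f = 0.02430 (Haaland)
Major: h_f = f(L/D)·V²/2g = 0.02430·11405·0.3492 = 96.80 m
Minor: ΣK = 3.35; h_m = ΣK·V²/2g = 1.170 m
Total H_L = 96.80 + 1.170 = 97.97 m

H_L ≈ 98.0 m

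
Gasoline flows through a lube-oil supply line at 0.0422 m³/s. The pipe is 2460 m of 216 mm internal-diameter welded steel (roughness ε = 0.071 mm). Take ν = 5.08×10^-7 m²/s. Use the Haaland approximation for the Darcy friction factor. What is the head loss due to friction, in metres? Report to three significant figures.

V = 4Q/(πD²) = 4·0.0422/(π·0.216²) = 1.152 m/s
Re = VD/ν = 1.152·0.216/5.08×10^-7 = 4.90×10^5 → turbulent
ε/D = 0.071/216 = 3.29×10^-4
Haaland: f = 0.01640
h_f = f(L/D)V²/(2g) = 0.01640·(2460/0.216)·1.152²/(2·9.81) = 12.63 m

h_f ≈ 12.6 m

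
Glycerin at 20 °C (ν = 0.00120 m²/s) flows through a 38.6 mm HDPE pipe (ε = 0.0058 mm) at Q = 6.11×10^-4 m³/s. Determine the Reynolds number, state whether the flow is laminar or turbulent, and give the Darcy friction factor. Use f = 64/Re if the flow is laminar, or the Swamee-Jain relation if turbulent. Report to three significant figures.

V = 4Q/(πD²) = 0.5221 m/s
Re = VD/ν = 0.5221·0.0386/0.00120 = 16.8
Re < 2300 → laminar → f = 64/Re = 3.811

Re ≈ 16.8; laminar; f = 64/Re ≈ 3.81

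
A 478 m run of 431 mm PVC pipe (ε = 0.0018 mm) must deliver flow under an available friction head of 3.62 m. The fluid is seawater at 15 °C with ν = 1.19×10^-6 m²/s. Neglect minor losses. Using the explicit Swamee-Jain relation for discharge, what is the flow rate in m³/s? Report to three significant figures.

Q ≈ 0.336 m³/s

Swamee-Jain (Type II): Q = -0.965·√(gD⁵h_f/L)·ln[ε/(3.7D) + √(3.17ν²L/(gD³h_f))]
√(gD⁵h_f/L) = √(9.81·0.431⁵·3.62/478) = 0.03324
ε/(3.7D) = 1.13×10^-6; √(3.17ν²L/(gD³h_f)) = 2.75×10^-5
Q = -0.965·0.03324·ln(2.860×10^-5) = 0.3356 m³/s
Check: V = 2.30 m/s, Re = 8.33×10^5, f = 0.01207, h_f = 3.61 m ≈ 3.62 m ✓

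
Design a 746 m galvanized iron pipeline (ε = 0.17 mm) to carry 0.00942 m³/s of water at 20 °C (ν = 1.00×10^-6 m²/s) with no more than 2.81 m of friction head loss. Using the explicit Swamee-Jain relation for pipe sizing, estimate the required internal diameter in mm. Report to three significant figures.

D ≈ 138 mm

Swamee-Jain (Type III): D = 0.66·[ε^1.25·(LQ²/(gh_f))^4.75 + ν·Q^9.4·(L/(gh_f))^5.2]^0.04
LQ²/(gh_f) = 0.002401; L/(gh_f) = 27.06
Term 1 = ε^1.25·(…)^4.75 = 7.00×10^-18; Term 2 = ν·Q^9.4·(…)^5.2 = 2.54×10^-18
D = 0.66·(7.00×10^-18 + 2.54×10^-18)^0.04 = 0.1376 m = 138 mm
Check: V = 0.633 m/s, Re = 8.71×10^4, f = 0.02341, h_f = 2.59 m ≈ 2.81 m ✓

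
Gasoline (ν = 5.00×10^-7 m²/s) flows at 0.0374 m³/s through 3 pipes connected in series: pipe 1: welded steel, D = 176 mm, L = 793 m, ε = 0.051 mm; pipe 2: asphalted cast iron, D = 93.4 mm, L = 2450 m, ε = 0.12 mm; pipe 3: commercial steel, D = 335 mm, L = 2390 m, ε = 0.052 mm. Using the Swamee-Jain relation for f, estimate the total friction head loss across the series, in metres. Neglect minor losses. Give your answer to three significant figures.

Pipe 1: V = 1.537 m/s, Re = 5.41×10^5, ε/D = 2.90×10^-4, f = 0.01620, h_1 = f(L/D)V²/2g = 8.794 m
Pipe 2: V = 5.459 m/s, Re = 1.02×10^6, ε/D = 0.00128, f = 0.02122, h_2 = f(L/D)V²/2g = 845.5 m
Pipe 3: V = 0.4243 m/s, Re = 2.84×10^5, ε/D = 1.55×10^-4, f = 0.01604, h_3 = f(L/D)V²/2g = 1.050 m
Series → Q common, losses add: H = Σh = 855.3 m

H ≈ 855 m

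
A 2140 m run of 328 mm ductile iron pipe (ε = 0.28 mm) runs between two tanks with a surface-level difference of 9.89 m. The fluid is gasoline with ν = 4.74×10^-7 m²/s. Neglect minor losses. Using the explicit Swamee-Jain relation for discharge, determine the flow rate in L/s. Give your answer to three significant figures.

Swamee-Jain (Type II): Q = -0.965·√(gD⁵h_f/L)·ln[ε/(3.7D) + √(3.17ν²L/(gD³h_f))]
√(gD⁵h_f/L) = √(9.81·0.328⁵·9.89/2140) = 0.01312
ε/(3.7D) = 2.31×10^-4; √(3.17ν²L/(gD³h_f)) = 2.11×10^-5
Q = -0.965·0.01312·ln(2.518×10^-4) = 0.1049 m³/s
Check: V = 1.24 m/s, Re = 8.59×10^5, f = 0.01940, h_f = 9.94 m ≈ 9.89 m ✓

Q ≈ 105 L/s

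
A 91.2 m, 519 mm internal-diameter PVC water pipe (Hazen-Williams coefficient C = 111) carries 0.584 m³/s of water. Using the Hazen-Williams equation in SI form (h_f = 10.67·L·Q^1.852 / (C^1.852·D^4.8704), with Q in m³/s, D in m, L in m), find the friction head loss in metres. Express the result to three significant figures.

h_f = 10.67·91.2·0.584^1.852 / (111^1.852·0.519^4.8704) = 1.428 m

h_f ≈ 1.43 m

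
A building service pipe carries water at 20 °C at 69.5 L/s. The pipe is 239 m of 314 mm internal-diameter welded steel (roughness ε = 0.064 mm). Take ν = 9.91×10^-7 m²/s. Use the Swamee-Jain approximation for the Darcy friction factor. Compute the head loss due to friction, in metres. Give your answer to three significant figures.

h_f ≈ 0.514 m

V = 4Q/(πD²) = 4·0.0695/(π·0.314²) = 0.8975 m/s
Re = VD/ν = 0.8975·0.314/9.91×10^-7 = 2.84×10^5 → turbulent
ε/D = 0.064/314 = 2.04×10^-4
Swamee-Jain: f = 0.01644
h_f = f(L/D)V²/(2g) = 0.01644·(239/0.314)·0.8975²/(2·9.81) = 0.5137 m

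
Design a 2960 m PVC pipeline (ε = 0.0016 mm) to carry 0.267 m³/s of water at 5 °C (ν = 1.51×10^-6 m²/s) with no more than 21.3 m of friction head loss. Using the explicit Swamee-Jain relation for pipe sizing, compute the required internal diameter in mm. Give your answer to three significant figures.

Swamee-Jain (Type III): D = 0.66·[ε^1.25·(LQ²/(gh_f))^4.75 + ν·Q^9.4·(L/(gh_f))^5.2]^0.04
LQ²/(gh_f) = 1.010; L/(gh_f) = 14.17
Term 1 = ε^1.25·(…)^4.75 = 5.96×10^-8; Term 2 = ν·Q^9.4·(…)^5.2 = 5.95×10^-6
D = 0.66·(5.96×10^-8 + 5.95×10^-6)^0.04 = 0.4080 m = 408 mm
Check: V = 2.04 m/s, Re = 5.52×10^5, f = 0.01293, h_f = 19.9 m ≈ 21.3 m ✓

D ≈ 408 mm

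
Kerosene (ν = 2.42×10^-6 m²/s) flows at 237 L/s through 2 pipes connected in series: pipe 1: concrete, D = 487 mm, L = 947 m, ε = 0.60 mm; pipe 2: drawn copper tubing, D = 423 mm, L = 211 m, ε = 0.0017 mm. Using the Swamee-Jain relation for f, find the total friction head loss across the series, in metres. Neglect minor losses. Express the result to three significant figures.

H ≈ 4.54 m

Pipe 1: V = 1.272 m/s, Re = 2.56×10^5, ε/D = 0.00123, f = 0.02180, h_1 = f(L/D)V²/2g = 3.498 m
Pipe 2: V = 1.686 m/s, Re = 2.95×10^5, ε/D = 4.02×10^-6, f = 0.01447, h_2 = f(L/D)V²/2g = 1.046 m
Series → Q common, losses add: H = Σh = 4.544 m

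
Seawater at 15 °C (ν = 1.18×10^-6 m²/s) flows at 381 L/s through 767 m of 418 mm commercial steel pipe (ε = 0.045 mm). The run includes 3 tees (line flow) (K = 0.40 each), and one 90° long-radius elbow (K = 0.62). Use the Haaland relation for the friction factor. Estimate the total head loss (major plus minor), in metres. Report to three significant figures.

H_L ≈ 10.4 m

V = 4Q/(πD²) = 2.776 m/s; V²/2g = 0.3929 m
Re = 9.84×10^5, ε/D = 1.08×10^-4 → f = 0.01345 (Haaland)
Major: h_f = f(L/D)·V²/2g = 0.01345·1835·0.3929 = 9.700 m
Minor: ΣK = 1.82; h_m = ΣK·V²/2g = 0.7151 m
Total H_L = 9.700 + 0.7151 = 10.41 m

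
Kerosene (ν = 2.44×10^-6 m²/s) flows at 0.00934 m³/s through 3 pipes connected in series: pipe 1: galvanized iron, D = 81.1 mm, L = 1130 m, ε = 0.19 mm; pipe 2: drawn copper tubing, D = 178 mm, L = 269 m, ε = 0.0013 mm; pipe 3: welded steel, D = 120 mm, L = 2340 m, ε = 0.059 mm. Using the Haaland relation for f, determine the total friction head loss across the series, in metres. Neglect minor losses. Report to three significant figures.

Pipe 1: V = 1.808 m/s, Re = 6.01×10^4, ε/D = 0.00234, f = 0.02667, h_1 = f(L/D)V²/2g = 61.92 m
Pipe 2: V = 0.3753 m/s, Re = 2.74×10^4, ε/D = 7.30×10^-6, f = 0.02384, h_2 = f(L/D)V²/2g = 0.2587 m
Pipe 3: V = 0.8258 m/s, Re = 4.06×10^4, ε/D = 4.92×10^-4, f = 0.02306, h_3 = f(L/D)V²/2g = 15.63 m
Series → Q common, losses add: H = Σh = 77.81 m

H ≈ 77.8 m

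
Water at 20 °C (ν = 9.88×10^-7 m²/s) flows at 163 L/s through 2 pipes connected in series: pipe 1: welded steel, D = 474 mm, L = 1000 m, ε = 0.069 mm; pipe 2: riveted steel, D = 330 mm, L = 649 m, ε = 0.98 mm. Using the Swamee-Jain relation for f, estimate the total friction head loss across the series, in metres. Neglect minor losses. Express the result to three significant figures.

Pipe 1: V = 0.9237 m/s, Re = 4.43×10^5, ε/D = 1.46×10^-4, f = 0.01516, h_1 = f(L/D)V²/2g = 1.391 m
Pipe 2: V = 1.906 m/s, Re = 6.37×10^5, ε/D = 0.00297, f = 0.02640, h_2 = f(L/D)V²/2g = 9.611 m
Series → Q common, losses add: H = Σh = 11.00 m

H ≈ 11.0 m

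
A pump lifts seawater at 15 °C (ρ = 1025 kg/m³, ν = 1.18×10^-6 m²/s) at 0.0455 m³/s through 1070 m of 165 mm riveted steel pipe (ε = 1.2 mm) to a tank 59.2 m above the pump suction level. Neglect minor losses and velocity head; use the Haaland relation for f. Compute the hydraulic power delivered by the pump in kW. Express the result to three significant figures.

P_hyd ≈ 50.7 kW

V = 4Q/(πD²) = 2.128 m/s; Re = 2.98×10^5; ε/D = 0.00727; f = 0.03443
h_f = f(L/D)V²/2g = 51.52 m
Total head H = z + h_f = 59.2 + 51.52 = 110.7 m
P_hyd = ρgQH = 1025·9.81·0.0455·110.7 = 50.66 kW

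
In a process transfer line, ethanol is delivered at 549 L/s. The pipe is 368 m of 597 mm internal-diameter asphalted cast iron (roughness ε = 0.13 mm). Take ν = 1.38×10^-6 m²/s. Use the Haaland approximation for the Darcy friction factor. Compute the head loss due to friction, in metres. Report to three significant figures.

V = 4Q/(πD²) = 4·0.549/(π·0.597²) = 1.961 m/s
Re = VD/ν = 1.961·0.597/1.38×10^-6 = 8.48×10^5 → turbulent
ε/D = 0.13/597 = 2.18×10^-4
Haaland: f = 0.01492
h_f = f(L/D)V²/(2g) = 0.01492·(368/0.597)·1.961²/(2·9.81) = 1.803 m

h_f ≈ 1.80 m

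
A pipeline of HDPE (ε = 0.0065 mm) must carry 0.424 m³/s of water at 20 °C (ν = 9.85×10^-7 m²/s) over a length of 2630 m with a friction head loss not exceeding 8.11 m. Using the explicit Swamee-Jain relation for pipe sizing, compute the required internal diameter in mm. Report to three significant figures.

Swamee-Jain (Type III): D = 0.66·[ε^1.25·(LQ²/(gh_f))^4.75 + ν·Q^9.4·(L/(gh_f))^5.2]^0.04
LQ²/(gh_f) = 5.943; L/(gh_f) = 33.06
Term 1 = ε^1.25·(…)^4.75 = 0.00156; Term 2 = ν·Q^9.4·(…)^5.2 = 0.0246
D = 0.66·(0.00156 + 0.0246)^0.04 = 0.5705 m = 570 mm
Check: V = 1.66 m/s, Re = 9.61×10^5, f = 0.01196, h_f = 7.73 m ≈ 8.11 m ✓

D ≈ 570 mm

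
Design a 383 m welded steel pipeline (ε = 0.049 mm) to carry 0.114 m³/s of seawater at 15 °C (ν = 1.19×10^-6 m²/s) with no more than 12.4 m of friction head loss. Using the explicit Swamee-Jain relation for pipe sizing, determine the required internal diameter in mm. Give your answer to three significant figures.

Swamee-Jain (Type III): D = 0.66·[ε^1.25·(LQ²/(gh_f))^4.75 + ν·Q^9.4·(L/(gh_f))^5.2]^0.04
LQ²/(gh_f) = 0.04092; L/(gh_f) = 3.149
Term 1 = ε^1.25·(…)^4.75 = 1.05×10^-12; Term 2 = ν·Q^9.4·(…)^5.2 = 6.32×10^-13
D = 0.66·(1.05×10^-12 + 6.32×10^-13)^0.04 = 0.2231 m = 223 mm
Check: V = 2.92 m/s, Re = 5.47×10^5, f = 0.01558, h_f = 11.6 m ≈ 12.4 m ✓

D ≈ 223 mm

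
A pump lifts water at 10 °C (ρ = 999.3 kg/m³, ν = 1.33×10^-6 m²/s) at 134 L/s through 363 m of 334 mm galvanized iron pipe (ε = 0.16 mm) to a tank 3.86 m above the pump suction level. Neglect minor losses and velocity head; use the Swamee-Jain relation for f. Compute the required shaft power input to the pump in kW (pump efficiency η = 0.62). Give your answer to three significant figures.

P_shaft ≈ 13.1 kW

V = 4Q/(πD²) = 1.529 m/s; Re = 3.84×10^5; ε/D = 4.79×10^-4; f = 0.01791
h_f = f(L/D)V²/2g = 2.320 m
Total head H = z + h_f = 3.86 + 2.320 = 6.180 m
P_hyd = ρgQH = 999.3·9.81·0.134·6.180 = 8.119 kW
P_shaft = P_hyd/η = 8.119/0.62 = 13.09 kW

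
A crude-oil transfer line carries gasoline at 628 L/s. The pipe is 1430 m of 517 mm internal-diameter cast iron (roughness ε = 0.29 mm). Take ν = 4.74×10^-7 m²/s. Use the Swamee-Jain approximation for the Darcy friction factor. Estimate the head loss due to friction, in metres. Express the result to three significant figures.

V = 4Q/(πD²) = 4·0.628/(π·0.517²) = 2.991 m/s
Re = VD/ν = 2.991·0.517/4.74×10^-7 = 3.26×10^6 → turbulent
ε/D = 0.29/517 = 5.61×10^-4
Swamee-Jain: f = 0.01734
h_f = f(L/D)V²/(2g) = 0.01734·(1430/0.517)·2.991²/(2·9.81) = 21.87 m

h_f ≈ 21.9 m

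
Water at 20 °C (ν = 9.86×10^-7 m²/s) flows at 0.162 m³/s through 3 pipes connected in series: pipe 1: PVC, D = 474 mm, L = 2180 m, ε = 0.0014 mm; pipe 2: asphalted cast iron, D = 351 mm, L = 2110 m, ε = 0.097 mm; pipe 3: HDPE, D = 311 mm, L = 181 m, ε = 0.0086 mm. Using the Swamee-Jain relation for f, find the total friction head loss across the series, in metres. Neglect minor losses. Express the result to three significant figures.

Pipe 1: V = 0.9181 m/s, Re = 4.41×10^5, ε/D = 2.95×10^-6, f = 0.01343, h_1 = f(L/D)V²/2g = 2.654 m
Pipe 2: V = 1.674 m/s, Re = 5.96×10^5, ε/D = 2.76×10^-4, f = 0.01599, h_2 = f(L/D)V²/2g = 13.73 m
Pipe 3: V = 2.133 m/s, Re = 6.73×10^5, ε/D = 2.77×10^-5, f = 0.01293, h_3 = f(L/D)V²/2g = 1.745 m
Series → Q common, losses add: H = Σh = 18.13 m

H ≈ 18.1 m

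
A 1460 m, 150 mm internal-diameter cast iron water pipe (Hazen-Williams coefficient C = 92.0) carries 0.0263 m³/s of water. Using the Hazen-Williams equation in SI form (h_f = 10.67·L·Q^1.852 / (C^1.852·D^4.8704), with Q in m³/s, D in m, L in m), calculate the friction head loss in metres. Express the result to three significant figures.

h_f ≈ 43.9 m

h_f = 10.67·1460·0.0263^1.852 / (92.0^1.852·0.150^4.8704) = 43.86 m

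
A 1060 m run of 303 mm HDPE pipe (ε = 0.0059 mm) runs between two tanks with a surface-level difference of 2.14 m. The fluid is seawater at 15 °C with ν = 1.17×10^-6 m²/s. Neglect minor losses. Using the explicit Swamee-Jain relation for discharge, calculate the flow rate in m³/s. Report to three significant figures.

Q ≈ 0.0636 m³/s

Swamee-Jain (Type II): Q = -0.965·√(gD⁵h_f/L)·ln[ε/(3.7D) + √(3.17ν²L/(gD³h_f))]
√(gD⁵h_f/L) = √(9.81·0.303⁵·2.14/1060) = 0.007112
ε/(3.7D) = 5.26×10^-6; √(3.17ν²L/(gD³h_f)) = 8.87×10^-5
Q = -0.965·0.007112·ln(9.401×10^-5) = 0.06364 m³/s
Check: V = 0.883 m/s, Re = 2.29×10^5, f = 0.01533, h_f = 2.13 m ≈ 2.14 m ✓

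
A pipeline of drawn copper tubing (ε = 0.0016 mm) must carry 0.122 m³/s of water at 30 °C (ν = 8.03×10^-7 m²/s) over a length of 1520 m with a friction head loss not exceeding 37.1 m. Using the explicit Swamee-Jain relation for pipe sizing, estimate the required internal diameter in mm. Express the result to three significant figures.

Swamee-Jain (Type III): D = 0.66·[ε^1.25·(LQ²/(gh_f))^4.75 + ν·Q^9.4·(L/(gh_f))^5.2]^0.04
LQ²/(gh_f) = 0.06216; L/(gh_f) = 4.176
Term 1 = ε^1.25·(…)^4.75 = 1.06×10^-13; Term 2 = ν·Q^9.4·(…)^5.2 = 3.50×10^-12
D = 0.66·(1.06×10^-13 + 3.50×10^-12)^0.04 = 0.2301 m = 230 mm
Check: V = 2.93 m/s, Re = 8.41×10^5, f = 0.01211, h_f = 35.1 m ≈ 37.1 m ✓

D ≈ 230 mm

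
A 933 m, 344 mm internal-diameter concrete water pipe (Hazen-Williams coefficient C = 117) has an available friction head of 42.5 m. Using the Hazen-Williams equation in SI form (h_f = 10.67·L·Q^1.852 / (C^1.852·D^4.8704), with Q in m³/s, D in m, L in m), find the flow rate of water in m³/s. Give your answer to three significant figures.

Q ≈ 0.371 m³/s

Rearranging: Q = [h_f·C^1.852·D^4.8704 / (10.67·L)]^(1/1.852)
Q = [42.5·117^1.852·0.344^4.8704 / (10.67·933)]^0.540 = 0.3715 m³/s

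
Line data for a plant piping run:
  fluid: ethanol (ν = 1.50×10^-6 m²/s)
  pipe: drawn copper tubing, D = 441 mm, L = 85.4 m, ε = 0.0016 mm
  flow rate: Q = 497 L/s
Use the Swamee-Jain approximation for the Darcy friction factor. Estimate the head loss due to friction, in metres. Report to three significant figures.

h_f ≈ 1.23 m

V = 4Q/(πD²) = 4·0.497/(π·0.441²) = 3.254 m/s
Re = VD/ν = 3.254·0.441/1.50×10^-6 = 9.57×10^5 → turbulent
ε/D = 0.0016/441 = 3.63×10^-6
Swamee-Jain: f = 0.01178
h_f = f(L/D)V²/(2g) = 0.01178·(85.4/0.441)·3.254²/(2·9.81) = 1.231 m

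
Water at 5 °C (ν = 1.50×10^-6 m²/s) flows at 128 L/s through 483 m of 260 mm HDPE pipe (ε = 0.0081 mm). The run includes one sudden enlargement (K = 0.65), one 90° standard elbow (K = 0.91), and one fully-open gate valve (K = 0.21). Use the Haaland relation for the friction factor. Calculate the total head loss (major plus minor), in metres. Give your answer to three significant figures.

V = 4Q/(πD²) = 2.411 m/s; V²/2g = 0.2962 m
Re = 4.18×10^5, ε/D = 3.12×10^-5 → f = 0.01383 (Haaland)
Major: h_f = f(L/D)·V²/2g = 0.01383·1858·0.2962 = 7.608 m
Minor: ΣK = 1.77; h_m = ΣK·V²/2g = 0.5243 m
Total H_L = 7.608 + 0.5243 = 8.133 m

H_L ≈ 8.13 m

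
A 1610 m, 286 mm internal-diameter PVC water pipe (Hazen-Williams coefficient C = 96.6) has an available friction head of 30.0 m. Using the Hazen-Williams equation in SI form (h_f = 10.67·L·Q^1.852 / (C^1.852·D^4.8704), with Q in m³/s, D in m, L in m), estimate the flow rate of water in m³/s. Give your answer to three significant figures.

Rearranging: Q = [h_f·C^1.852·D^4.8704 / (10.67·L)]^(1/1.852)
Q = [30.0·96.6^1.852·0.286^4.8704 / (10.67·1610)]^0.540 = 0.1165 m³/s

Q ≈ 0.116 m³/s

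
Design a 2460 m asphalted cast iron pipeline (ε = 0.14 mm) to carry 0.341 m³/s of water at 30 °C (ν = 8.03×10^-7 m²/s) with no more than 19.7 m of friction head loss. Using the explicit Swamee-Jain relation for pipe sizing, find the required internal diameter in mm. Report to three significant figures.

Swamee-Jain (Type III): D = 0.66·[ε^1.25·(LQ²/(gh_f))^4.75 + ν·Q^9.4·(L/(gh_f))^5.2]^0.04
LQ²/(gh_f) = 1.480; L/(gh_f) = 12.73
Term 1 = ε^1.25·(…)^4.75 = 9.81×10^-5; Term 2 = ν·Q^9.4·(…)^5.2 = 1.81×10^-5
D = 0.66·(9.81×10^-5 + 1.81×10^-5)^0.04 = 0.4594 m = 459 mm
Check: V = 2.06 m/s, Re = 1.18×10^6, f = 0.01570, h_f = 18.1 m ≈ 19.7 m ✓

D ≈ 459 mm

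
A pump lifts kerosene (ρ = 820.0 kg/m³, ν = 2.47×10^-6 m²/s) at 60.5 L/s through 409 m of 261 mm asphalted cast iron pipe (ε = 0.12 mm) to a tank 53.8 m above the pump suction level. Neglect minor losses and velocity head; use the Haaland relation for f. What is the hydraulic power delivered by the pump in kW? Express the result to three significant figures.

P_hyd ≈ 27.1 kW

V = 4Q/(πD²) = 1.131 m/s; Re = 1.19×10^5; ε/D = 4.60×10^-4; f = 0.01945
h_f = f(L/D)V²/2g = 1.987 m
Total head H = z + h_f = 53.8 + 1.987 = 55.79 m
P_hyd = ρgQH = 820.0·9.81·0.0605·55.79 = 27.15 kW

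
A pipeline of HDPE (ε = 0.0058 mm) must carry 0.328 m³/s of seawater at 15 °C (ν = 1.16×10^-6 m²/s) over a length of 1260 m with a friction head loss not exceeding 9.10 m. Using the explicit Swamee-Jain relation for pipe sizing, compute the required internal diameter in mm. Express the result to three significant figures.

D ≈ 437 mm

Swamee-Jain (Type III): D = 0.66·[ε^1.25·(LQ²/(gh_f))^4.75 + ν·Q^9.4·(L/(gh_f))^5.2]^0.04
LQ²/(gh_f) = 1.518; L/(gh_f) = 14.11
Term 1 = ε^1.25·(…)^4.75 = 2.07×10^-6; Term 2 = ν·Q^9.4·(…)^5.2 = 3.10×10^-5
D = 0.66·(2.07×10^-6 + 3.10×10^-5)^0.04 = 0.4369 m = 437 mm
Check: V = 2.19 m/s, Re = 8.24×10^5, f = 0.01228, h_f = 8.65 m ≈ 9.10 m ✓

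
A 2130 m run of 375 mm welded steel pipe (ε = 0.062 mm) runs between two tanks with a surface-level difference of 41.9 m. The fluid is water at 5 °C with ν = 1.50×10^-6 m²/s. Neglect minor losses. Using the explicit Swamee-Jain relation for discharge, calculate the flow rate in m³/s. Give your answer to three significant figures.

Swamee-Jain (Type II): Q = -0.965·√(gD⁵h_f/L)·ln[ε/(3.7D) + √(3.17ν²L/(gD³h_f))]
√(gD⁵h_f/L) = √(9.81·0.375⁵·41.9/2130) = 0.03783
ε/(3.7D) = 4.47×10^-5; √(3.17ν²L/(gD³h_f)) = 2.65×10^-5
Q = -0.965·0.03783·ln(7.116×10^-5) = 0.3486 m³/s
Check: V = 3.16 m/s, Re = 7.89×10^5, f = 0.01461, h_f = 42.1 m ≈ 41.9 m ✓

Q ≈ 0.349 m³/s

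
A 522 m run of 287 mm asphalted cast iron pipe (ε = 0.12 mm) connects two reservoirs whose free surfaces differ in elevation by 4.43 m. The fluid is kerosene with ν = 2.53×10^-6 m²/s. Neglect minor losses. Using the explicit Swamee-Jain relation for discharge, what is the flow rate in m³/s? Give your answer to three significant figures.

Q ≈ 0.104 m³/s

Swamee-Jain (Type II): Q = -0.965·√(gD⁵h_f/L)·ln[ε/(3.7D) + √(3.17ν²L/(gD³h_f))]
√(gD⁵h_f/L) = √(9.81·0.287⁵·4.43/522) = 0.01273
ε/(3.7D) = 1.13×10^-4; √(3.17ν²L/(gD³h_f)) = 1.02×10^-4
Q = -0.965·0.01273·ln(2.145×10^-4) = 0.1038 m³/s
Check: V = 1.60 m/s, Re = 1.82×10^5, f = 0.01867, h_f = 4.45 m ≈ 4.43 m ✓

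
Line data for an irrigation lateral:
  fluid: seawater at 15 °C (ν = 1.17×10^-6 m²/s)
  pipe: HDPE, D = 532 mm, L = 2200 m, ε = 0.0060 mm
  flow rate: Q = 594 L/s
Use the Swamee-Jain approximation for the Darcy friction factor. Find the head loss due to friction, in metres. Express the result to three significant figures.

h_f ≈ 17.4 m

V = 4Q/(πD²) = 4·0.594/(π·0.532²) = 2.672 m/s
Re = VD/ν = 2.672·0.532/1.17×10^-6 = 1.22×10^6 → turbulent
ε/D = 0.0060/532 = 1.13×10^-5
Swamee-Jain: f = 0.01155
h_f = f(L/D)V²/(2g) = 0.01155·(2200/0.532)·2.672²/(2·9.81) = 17.38 m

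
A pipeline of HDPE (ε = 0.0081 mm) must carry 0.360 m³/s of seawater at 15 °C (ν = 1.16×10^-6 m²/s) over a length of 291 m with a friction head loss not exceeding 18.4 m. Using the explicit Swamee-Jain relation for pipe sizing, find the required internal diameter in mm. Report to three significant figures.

Swamee-Jain (Type III): D = 0.66·[ε^1.25·(LQ²/(gh_f))^4.75 + ν·Q^9.4·(L/(gh_f))^5.2]^0.04
LQ²/(gh_f) = 0.2089; L/(gh_f) = 1.612
Term 1 = ε^1.25·(…)^4.75 = 2.54×10^-10; Term 2 = ν·Q^9.4·(…)^5.2 = 9.38×10^-10
D = 0.66·(2.54×10^-10 + 9.38×10^-10)^0.04 = 0.2901 m = 290 mm
Check: V = 5.45 m/s, Re = 1.36×10^6, f = 0.01179, h_f = 17.9 m ≈ 18.4 m ✓

D ≈ 290 mm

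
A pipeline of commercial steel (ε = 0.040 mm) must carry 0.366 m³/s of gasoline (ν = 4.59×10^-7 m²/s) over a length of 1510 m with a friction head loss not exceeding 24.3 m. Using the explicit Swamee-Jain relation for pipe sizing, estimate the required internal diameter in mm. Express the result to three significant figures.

D ≈ 390 mm

Swamee-Jain (Type III): D = 0.66·[ε^1.25·(LQ²/(gh_f))^4.75 + ν·Q^9.4·(L/(gh_f))^5.2]^0.04
LQ²/(gh_f) = 0.8485; L/(gh_f) = 6.334
Term 1 = ε^1.25·(…)^4.75 = 1.46×10^-6; Term 2 = ν·Q^9.4·(…)^5.2 = 5.34×10^-7
D = 0.66·(1.46×10^-6 + 5.34×10^-7)^0.04 = 0.3904 m = 390 mm
Check: V = 3.06 m/s, Re = 2.60×10^6, f = 0.01275, h_f = 23.5 m ≈ 24.3 m ✓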